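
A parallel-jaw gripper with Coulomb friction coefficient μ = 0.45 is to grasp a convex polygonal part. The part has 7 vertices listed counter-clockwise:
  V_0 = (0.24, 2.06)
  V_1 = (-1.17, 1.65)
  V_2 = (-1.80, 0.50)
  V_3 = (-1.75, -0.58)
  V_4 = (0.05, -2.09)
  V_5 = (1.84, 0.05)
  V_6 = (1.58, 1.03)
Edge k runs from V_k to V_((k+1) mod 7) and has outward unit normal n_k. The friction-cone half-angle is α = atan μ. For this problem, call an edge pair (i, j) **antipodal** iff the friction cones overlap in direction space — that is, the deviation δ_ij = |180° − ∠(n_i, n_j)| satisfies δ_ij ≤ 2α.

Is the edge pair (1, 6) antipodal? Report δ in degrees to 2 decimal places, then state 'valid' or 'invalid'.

α = atan 0.45 = 24.23°;  2α = 48.46°
edge 1: e_1 = (-0.63, -1.15);  n_1 = (-0.8770, +0.4805)
edge 6: e_6 = (-1.34, +1.03);  n_6 = (+0.6094, +0.7928)
∠(n_1, n_6) = 98.83°
δ = |180° − 98.83°| = 81.17°
81.17° > 2α = 48.46°  →  invalid

δ = 81.17°, invalid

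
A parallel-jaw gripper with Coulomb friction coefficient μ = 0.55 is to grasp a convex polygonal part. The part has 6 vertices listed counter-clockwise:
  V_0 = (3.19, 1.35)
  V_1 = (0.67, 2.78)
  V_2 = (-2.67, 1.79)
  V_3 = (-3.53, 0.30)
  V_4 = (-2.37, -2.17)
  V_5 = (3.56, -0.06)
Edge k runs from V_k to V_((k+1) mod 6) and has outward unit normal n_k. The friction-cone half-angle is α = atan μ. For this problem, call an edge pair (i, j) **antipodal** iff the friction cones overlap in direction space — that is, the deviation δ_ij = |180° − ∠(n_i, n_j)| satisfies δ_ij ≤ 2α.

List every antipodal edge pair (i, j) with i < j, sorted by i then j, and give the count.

count = 6; pairs: (0,3), (0,4), (1,4), (2,4), (2,5), (3,5)

α = atan 0.55 = 28.81°;  2α = 57.62°
n_0 = (+0.4935, +0.8697)
n_1 = (-0.2842, +0.9588)
n_2 = (-0.8661, +0.4999)
n_3 = (-0.9052, -0.4251)
n_4 = (+0.3352, -0.9421)
n_5 = (+0.9673, +0.2538)
  (0,1): δ = 133.92°  ·
  (0,2): δ = 90.42°  ·
  (0,3): δ = 35.27°  ✓
  (0,4): δ = 49.16°  ✓
  (0,5): δ = 134.28°  ·
  (1,2): δ = 136.50°  ·
  (1,3): δ = 81.35°  ·
  (1,4): δ = 3.08°  ✓
  (1,5): δ = 88.19°  ·
  (2,3): δ = 124.85°  ·
  (2,4): δ = 40.42°  ✓
  (2,5): δ = 44.70°  ✓
  (3,4): δ = 95.57°  ·
  (3,5): δ = 10.45°  ✓
  (4,5): δ = 94.88°  ·
antipodal pairs: 6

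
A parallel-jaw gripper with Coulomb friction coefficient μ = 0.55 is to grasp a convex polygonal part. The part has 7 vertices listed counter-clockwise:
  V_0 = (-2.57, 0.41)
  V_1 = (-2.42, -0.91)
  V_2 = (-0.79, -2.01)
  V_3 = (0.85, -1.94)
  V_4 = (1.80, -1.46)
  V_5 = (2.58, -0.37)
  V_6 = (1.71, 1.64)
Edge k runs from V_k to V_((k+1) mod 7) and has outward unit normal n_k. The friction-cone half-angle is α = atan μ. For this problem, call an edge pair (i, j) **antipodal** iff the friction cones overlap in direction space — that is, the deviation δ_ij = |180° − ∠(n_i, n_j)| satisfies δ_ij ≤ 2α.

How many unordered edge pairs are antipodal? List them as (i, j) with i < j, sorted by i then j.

count = 7; pairs: (0,4), (0,5), (1,5), (1,6), (2,6), (3,6), (4,6)

α = atan 0.55 = 28.81°;  2α = 57.62°
n_0 = (-0.9936, -0.1129)
n_1 = (-0.5594, -0.8289)
n_2 = (+0.0426, -0.9991)
n_3 = (+0.4510, -0.8925)
n_4 = (+0.8132, -0.5819)
n_5 = (+0.9177, +0.3972)
n_6 = (-0.2762, +0.9611)
  (0,1): δ = 130.50°  ·
  (0,2): δ = 94.04°  ·
  (0,3): δ = 69.68°  ·
  (0,4): δ = 42.07°  ✓
  (0,5): δ = 16.92°  ✓
  (0,6): δ = 99.55°  ·
  (1,2): δ = 143.54°  ·
  (1,3): δ = 119.18°  ·
  (1,4): δ = 91.57°  ·
  (1,5): δ = 32.58°  ✓
  (1,6): δ = 50.05°  ✓
  (2,3): δ = 155.64°  ·
  (2,4): δ = 128.03°  ·
  (2,5): δ = 69.04°  ·
  (2,6): δ = 13.59°  ✓
  (3,4): δ = 152.39°  ·
  (3,5): δ = 93.40°  ·
  (3,6): δ = 10.77°  ✓
  (4,5): δ = 121.01°  ·
  (4,6): δ = 38.38°  ✓
  (5,6): δ = 97.37°  ·
antipodal pairs: 7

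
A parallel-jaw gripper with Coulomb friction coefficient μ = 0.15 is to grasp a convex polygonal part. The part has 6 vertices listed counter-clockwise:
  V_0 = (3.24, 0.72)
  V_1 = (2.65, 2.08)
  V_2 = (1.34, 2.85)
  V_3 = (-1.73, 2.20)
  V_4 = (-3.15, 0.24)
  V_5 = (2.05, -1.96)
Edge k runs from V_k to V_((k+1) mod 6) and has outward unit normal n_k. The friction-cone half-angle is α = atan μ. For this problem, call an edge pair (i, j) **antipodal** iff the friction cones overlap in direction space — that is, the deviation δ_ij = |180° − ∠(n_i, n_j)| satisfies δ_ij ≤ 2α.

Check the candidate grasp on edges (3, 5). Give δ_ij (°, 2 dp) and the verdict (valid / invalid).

α = atan 0.15 = 8.53°;  2α = 17.06°
edge 3: e_3 = (-1.42, -1.96);  n_3 = (-0.8098, +0.5867)
edge 5: e_5 = (+1.19, +2.68);  n_5 = (+0.9140, -0.4058)
∠(n_3, n_5) = 168.02°
δ = |180° − 168.02°| = 11.98°
11.98° ≤ 2α = 17.06°  →  valid

δ = 11.98°, valid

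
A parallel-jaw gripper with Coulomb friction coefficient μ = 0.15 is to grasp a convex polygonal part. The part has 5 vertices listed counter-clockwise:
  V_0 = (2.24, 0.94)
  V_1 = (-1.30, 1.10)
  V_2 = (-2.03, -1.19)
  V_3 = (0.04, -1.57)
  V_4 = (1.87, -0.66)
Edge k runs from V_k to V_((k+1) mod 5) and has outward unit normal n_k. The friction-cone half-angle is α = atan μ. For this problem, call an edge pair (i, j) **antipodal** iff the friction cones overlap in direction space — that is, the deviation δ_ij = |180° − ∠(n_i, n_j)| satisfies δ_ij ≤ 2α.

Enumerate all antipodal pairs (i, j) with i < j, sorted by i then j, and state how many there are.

count = 2; pairs: (0,2), (1,4)

α = atan 0.15 = 8.53°;  2α = 17.06°
n_0 = (+0.0452, +0.9990)
n_1 = (-0.9528, +0.3037)
n_2 = (-0.1806, -0.9836)
n_3 = (+0.4453, -0.8954)
n_4 = (+0.9743, -0.2253)
  (0,1): δ = 105.09°  ·
  (0,2): δ = 7.81°  ✓
  (0,3): δ = 29.03°  ·
  (0,4): δ = 79.57°  ·
  (1,2): δ = 82.72°  ·
  (1,3): δ = 45.88°  ·
  (1,4): δ = 4.66°  ✓
  (2,3): δ = 143.16°  ·
  (2,4): δ = 92.62°  ·
  (3,4): δ = 129.46°  ·
antipodal pairs: 2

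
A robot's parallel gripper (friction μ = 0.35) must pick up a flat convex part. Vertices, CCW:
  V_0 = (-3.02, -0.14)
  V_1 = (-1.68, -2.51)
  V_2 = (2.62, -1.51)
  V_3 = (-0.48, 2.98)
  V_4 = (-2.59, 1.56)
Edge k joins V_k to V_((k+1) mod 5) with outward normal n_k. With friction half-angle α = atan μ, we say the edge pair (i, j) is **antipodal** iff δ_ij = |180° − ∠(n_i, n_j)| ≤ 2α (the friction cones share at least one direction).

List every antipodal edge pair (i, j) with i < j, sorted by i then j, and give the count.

count = 2; pairs: (0,2), (1,3)

α = atan 0.35 = 19.29°;  2α = 38.58°
n_0 = (-0.8705, -0.4922)
n_1 = (+0.2265, -0.9740)
n_2 = (+0.8229, +0.5682)
n_3 = (-0.5583, +0.8296)
n_4 = (-0.9695, +0.2452)
  (0,1): δ = 106.39°  ·
  (0,2): δ = 5.14°  ✓
  (0,3): δ = 94.46°  ·
  (0,4): δ = 136.32°  ·
  (1,2): δ = 68.47°  ·
  (1,3): δ = 20.85°  ✓
  (1,4): δ = 62.71°  ·
  (2,3): δ = 90.68°  ·
  (2,4): δ = 48.82°  ·
  (3,4): δ = 138.13°  ·
antipodal pairs: 2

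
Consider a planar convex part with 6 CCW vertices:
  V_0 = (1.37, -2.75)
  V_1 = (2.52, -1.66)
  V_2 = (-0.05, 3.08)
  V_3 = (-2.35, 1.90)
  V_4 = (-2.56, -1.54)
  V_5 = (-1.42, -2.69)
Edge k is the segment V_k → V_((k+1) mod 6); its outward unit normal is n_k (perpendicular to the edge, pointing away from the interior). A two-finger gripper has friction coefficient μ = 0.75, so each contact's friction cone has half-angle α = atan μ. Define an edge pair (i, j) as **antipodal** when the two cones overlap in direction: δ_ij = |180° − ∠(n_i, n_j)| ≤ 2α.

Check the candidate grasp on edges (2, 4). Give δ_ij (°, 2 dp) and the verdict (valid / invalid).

α = atan 0.75 = 36.87°;  2α = 73.74°
edge 2: e_2 = (-2.30, -1.18);  n_2 = (-0.4565, +0.8897)
edge 4: e_4 = (+1.14, -1.15);  n_4 = (-0.7102, -0.7040)
∠(n_2, n_4) = 107.59°
δ = |180° − 107.59°| = 72.41°
72.41° ≤ 2α = 73.74°  →  valid

δ = 72.41°, valid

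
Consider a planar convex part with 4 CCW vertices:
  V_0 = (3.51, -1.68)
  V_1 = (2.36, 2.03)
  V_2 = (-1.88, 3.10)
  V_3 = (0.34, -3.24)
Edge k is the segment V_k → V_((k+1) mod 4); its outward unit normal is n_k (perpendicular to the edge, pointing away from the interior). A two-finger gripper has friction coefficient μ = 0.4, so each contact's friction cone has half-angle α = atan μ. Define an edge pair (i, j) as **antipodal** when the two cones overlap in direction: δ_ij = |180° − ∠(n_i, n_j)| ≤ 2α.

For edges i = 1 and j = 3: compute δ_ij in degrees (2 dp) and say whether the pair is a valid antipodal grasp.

α = atan 0.4 = 21.80°;  2α = 43.60°
edge 1: e_1 = (-4.24, +1.07);  n_1 = (+0.2447, +0.9696)
edge 3: e_3 = (+3.17, +1.56);  n_3 = (+0.4415, -0.8972)
∠(n_1, n_3) = 139.63°
δ = |180° − 139.63°| = 40.37°
40.37° ≤ 2α = 43.60°  →  valid

δ = 40.37°, valid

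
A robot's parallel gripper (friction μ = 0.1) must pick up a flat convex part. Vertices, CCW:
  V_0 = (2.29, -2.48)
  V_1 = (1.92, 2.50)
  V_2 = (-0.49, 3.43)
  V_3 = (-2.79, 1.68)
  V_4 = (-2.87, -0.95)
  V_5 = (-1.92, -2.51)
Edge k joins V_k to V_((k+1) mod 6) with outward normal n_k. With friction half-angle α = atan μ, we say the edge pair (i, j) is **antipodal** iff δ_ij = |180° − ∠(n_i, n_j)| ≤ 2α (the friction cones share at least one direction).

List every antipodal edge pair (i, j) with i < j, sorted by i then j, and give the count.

count = 1; pairs: (0,3)

α = atan 0.1 = 5.71°;  2α = 11.42°
n_0 = (+0.9973, +0.0741)
n_1 = (+0.3600, +0.9329)
n_2 = (-0.6055, +0.7958)
n_3 = (-0.9995, +0.0304)
n_4 = (-0.8541, -0.5201)
n_5 = (+0.0071, -1.0000)
  (0,1): δ = 115.35°  ·
  (0,2): δ = 56.98°  ·
  (0,3): δ = 5.99°  ✓
  (0,4): δ = 27.09°  ·
  (0,5): δ = 86.16°  ·
  (1,2): δ = 121.63°  ·
  (1,3): δ = 70.64°  ·
  (1,4): δ = 37.56°  ·
  (1,5): δ = 21.51°  ·
  (2,3): δ = 129.01°  ·
  (2,4): δ = 95.93°  ·
  (2,5): δ = 36.86°  ·
  (3,4): δ = 146.92°  ·
  (3,5): δ = 87.85°  ·
  (4,5): δ = 120.93°  ·
antipodal pairs: 1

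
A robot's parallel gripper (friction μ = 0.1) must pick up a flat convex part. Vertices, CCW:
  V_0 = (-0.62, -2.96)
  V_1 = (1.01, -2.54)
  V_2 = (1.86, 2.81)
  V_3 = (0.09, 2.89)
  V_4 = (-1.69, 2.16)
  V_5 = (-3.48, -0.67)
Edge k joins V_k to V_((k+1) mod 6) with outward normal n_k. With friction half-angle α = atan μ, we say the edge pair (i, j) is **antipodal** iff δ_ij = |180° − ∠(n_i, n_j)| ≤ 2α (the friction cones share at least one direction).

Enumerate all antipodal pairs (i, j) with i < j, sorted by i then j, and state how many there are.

α = atan 0.1 = 5.71°;  2α = 11.42°
n_0 = (+0.2495, -0.9684)
n_1 = (+0.9876, -0.1569)
n_2 = (+0.0452, +0.9990)
n_3 = (-0.3794, +0.9252)
n_4 = (-0.8451, +0.5346)
n_5 = (-0.6250, -0.7806)
  (0,1): δ = 113.48°  ·
  (0,2): δ = 17.04°  ·
  (0,3): δ = 7.85°  ✓
  (0,4): δ = 43.24°  ·
  (0,5): δ = 126.87°  ·
  (1,2): δ = 83.56°  ·
  (1,3): δ = 58.67°  ·
  (1,4): δ = 23.29°  ·
  (1,5): δ = 60.34°  ·
  (2,3): δ = 155.11°  ·
  (2,4): δ = 119.73°  ·
  (2,5): δ = 36.10°  ·
  (3,4): δ = 144.61°  ·
  (3,5): δ = 60.98°  ·
  (4,5): δ = 96.37°  ·
antipodal pairs: 1

count = 1; pairs: (0,3)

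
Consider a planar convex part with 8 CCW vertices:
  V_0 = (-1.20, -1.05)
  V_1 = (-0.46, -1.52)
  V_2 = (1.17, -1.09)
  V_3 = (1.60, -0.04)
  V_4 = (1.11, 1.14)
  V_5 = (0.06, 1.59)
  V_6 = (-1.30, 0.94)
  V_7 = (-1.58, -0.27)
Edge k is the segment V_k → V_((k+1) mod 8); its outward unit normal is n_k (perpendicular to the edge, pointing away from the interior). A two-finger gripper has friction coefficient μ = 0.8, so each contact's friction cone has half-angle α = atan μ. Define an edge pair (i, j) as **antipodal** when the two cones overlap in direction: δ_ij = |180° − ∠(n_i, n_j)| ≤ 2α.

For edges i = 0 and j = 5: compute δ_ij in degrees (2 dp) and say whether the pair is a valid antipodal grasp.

δ = 57.97°, valid

α = atan 0.8 = 38.66°;  2α = 77.32°
edge 0: e_0 = (+0.74, -0.47);  n_0 = (-0.5361, -0.8441)
edge 5: e_5 = (-1.36, -0.65);  n_5 = (-0.4312, +0.9022)
∠(n_0, n_5) = 122.03°
δ = |180° − 122.03°| = 57.97°
57.97° ≤ 2α = 77.32°  →  valid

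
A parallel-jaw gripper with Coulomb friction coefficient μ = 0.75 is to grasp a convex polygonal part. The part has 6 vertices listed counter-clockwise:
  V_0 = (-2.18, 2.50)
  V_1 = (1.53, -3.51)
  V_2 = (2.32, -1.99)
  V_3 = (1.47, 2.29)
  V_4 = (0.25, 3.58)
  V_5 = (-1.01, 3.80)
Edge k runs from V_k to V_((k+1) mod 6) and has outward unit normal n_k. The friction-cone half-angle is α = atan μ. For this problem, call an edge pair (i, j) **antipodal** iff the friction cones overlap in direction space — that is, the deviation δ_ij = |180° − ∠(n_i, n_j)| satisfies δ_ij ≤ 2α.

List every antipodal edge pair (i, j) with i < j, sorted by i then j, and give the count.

count = 7; pairs: (0,1), (0,2), (0,3), (0,4), (1,4), (1,5), (2,5)

α = atan 0.75 = 36.87°;  2α = 73.74°
n_0 = (-0.8509, -0.5253)
n_1 = (+0.8873, -0.4612)
n_2 = (+0.9808, +0.1948)
n_3 = (+0.7265, +0.6871)
n_4 = (+0.1720, +0.9851)
n_5 = (-0.7433, +0.6690)
  (0,1): δ = 59.15°  ✓
  (0,2): δ = 20.45°  ✓
  (0,3): δ = 11.72°  ✓
  (0,4): δ = 48.41°  ✓
  (0,5): δ = 106.33°  ·
  (1,2): δ = 141.30°  ·
  (1,3): δ = 109.13°  ·
  (1,4): δ = 72.44°  ✓
  (1,5): δ = 14.52°  ✓
  (2,3): δ = 147.83°  ·
  (2,4): δ = 111.14°  ·
  (2,5): δ = 53.22°  ✓
  (3,4): δ = 143.31°  ·
  (3,5): δ = 85.39°  ·
  (4,5): δ = 122.08°  ·
antipodal pairs: 7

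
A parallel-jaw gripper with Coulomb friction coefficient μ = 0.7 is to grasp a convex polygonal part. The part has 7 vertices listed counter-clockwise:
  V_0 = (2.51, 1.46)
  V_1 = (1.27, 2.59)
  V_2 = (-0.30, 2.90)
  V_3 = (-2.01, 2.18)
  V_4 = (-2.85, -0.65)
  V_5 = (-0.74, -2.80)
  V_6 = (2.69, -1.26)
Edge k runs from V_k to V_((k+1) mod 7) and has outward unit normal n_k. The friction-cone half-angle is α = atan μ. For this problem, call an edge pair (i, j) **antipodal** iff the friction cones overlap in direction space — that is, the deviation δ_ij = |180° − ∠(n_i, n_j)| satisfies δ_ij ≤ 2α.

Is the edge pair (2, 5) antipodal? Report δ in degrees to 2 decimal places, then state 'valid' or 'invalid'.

α = atan 0.7 = 34.99°;  2α = 69.98°
edge 2: e_2 = (-1.71, -0.72);  n_2 = (-0.3881, +0.9216)
edge 5: e_5 = (+3.43, +1.54);  n_5 = (+0.4096, -0.9123)
∠(n_2, n_5) = 178.65°
δ = |180° − 178.65°| = 1.35°
1.35° ≤ 2α = 69.98°  →  valid

δ = 1.35°, valid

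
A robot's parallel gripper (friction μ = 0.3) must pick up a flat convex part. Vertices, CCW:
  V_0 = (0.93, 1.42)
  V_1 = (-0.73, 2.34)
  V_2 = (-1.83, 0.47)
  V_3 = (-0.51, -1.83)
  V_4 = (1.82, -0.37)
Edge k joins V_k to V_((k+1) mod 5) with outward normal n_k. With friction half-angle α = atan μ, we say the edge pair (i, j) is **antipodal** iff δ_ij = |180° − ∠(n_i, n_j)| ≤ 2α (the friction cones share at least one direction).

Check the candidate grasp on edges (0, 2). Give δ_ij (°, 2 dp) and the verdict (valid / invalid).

α = atan 0.3 = 16.70°;  2α = 33.40°
edge 0: e_0 = (-1.66, +0.92);  n_0 = (+0.4847, +0.8747)
edge 2: e_2 = (+1.32, -2.30);  n_2 = (-0.8673, -0.4978)
∠(n_0, n_2) = 148.85°
δ = |180° − 148.85°| = 31.15°
31.15° ≤ 2α = 33.40°  →  valid

δ = 31.15°, valid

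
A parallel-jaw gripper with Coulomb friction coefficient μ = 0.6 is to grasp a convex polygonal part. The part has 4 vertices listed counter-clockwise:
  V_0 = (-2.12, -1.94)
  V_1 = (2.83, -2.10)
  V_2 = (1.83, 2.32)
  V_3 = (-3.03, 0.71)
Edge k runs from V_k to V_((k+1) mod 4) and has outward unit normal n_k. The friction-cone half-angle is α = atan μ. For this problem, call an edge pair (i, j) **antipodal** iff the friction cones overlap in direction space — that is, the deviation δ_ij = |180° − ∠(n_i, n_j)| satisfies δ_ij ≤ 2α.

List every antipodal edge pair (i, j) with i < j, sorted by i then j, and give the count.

count = 2; pairs: (0,2), (1,3)

α = atan 0.6 = 30.96°;  2α = 61.93°
n_0 = (-0.0323, -0.9995)
n_1 = (+0.9753, +0.2207)
n_2 = (-0.3145, +0.9493)
n_3 = (-0.9458, -0.3248)
  (0,1): δ = 75.40°  ·
  (0,2): δ = 20.18°  ✓
  (0,3): δ = 110.80°  ·
  (1,2): δ = 84.42°  ·
  (1,3): δ = 6.20°  ✓
  (2,3): δ = 89.38°  ·
antipodal pairs: 2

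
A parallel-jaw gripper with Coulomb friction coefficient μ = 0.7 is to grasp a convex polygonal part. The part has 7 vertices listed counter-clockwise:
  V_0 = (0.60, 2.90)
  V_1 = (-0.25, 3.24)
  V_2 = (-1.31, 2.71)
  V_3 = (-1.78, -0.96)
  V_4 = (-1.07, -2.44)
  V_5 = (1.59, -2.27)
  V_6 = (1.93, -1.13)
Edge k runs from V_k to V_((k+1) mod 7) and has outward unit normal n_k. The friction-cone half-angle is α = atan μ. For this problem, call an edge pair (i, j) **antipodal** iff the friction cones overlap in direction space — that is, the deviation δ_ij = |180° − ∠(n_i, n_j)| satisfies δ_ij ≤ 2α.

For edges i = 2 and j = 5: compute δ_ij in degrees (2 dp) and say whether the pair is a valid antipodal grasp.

α = atan 0.7 = 34.99°;  2α = 69.98°
edge 2: e_2 = (-0.47, -3.67);  n_2 = (-0.9919, +0.1270)
edge 5: e_5 = (+0.34, +1.14);  n_5 = (+0.9583, -0.2858)
∠(n_2, n_5) = 170.69°
δ = |180° − 170.69°| = 9.31°
9.31° ≤ 2α = 69.98°  →  valid

δ = 9.31°, valid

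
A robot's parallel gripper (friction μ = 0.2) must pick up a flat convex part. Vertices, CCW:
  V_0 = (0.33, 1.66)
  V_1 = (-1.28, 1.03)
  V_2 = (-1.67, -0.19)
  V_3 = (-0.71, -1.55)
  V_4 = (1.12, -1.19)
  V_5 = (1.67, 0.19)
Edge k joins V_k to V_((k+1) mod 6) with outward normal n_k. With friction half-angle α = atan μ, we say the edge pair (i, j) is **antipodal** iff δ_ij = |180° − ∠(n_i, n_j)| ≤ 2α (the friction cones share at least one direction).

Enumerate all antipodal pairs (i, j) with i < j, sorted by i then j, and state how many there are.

count = 3; pairs: (0,3), (1,4), (2,5)

α = atan 0.2 = 11.31°;  2α = 22.62°
n_0 = (-0.3644, +0.9312)
n_1 = (-0.9525, +0.3045)
n_2 = (-0.8170, -0.5767)
n_3 = (+0.1930, -0.9812)
n_4 = (+0.9289, -0.3702)
n_5 = (+0.7390, +0.6737)
  (0,1): δ = 129.10°  ·
  (0,2): δ = 76.15°  ·
  (0,3): δ = 10.24°  ✓
  (0,4): δ = 46.90°  ·
  (0,5): δ = 110.98°  ·
  (1,2): δ = 127.05°  ·
  (1,3): δ = 61.14°  ·
  (1,4): δ = 4.00°  ✓
  (1,5): δ = 60.08°  ·
  (2,3): δ = 114.09°  ·
  (2,4): δ = 56.95°  ·
  (2,5): δ = 7.13°  ✓
  (3,4): δ = 122.86°  ·
  (3,5): δ = 58.78°  ·
  (4,5): δ = 115.92°  ·
antipodal pairs: 3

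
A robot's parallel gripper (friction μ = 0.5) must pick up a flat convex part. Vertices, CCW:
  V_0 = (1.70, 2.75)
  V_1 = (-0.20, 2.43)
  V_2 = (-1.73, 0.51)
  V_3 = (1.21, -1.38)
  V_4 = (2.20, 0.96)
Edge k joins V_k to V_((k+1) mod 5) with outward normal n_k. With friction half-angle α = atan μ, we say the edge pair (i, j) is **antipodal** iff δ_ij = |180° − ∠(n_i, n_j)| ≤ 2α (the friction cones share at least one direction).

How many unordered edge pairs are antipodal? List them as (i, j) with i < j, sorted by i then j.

α = atan 0.5 = 26.57°;  2α = 53.13°
n_0 = (-0.1661, +0.9861)
n_1 = (-0.7821, +0.6232)
n_2 = (-0.5408, -0.8412)
n_3 = (+0.9210, -0.3896)
n_4 = (+0.9631, +0.2690)
  (0,1): δ = 138.11°  ·
  (0,2): δ = 42.30°  ✓
  (0,3): δ = 57.51°  ·
  (0,4): δ = 96.05°  ·
  (1,2): δ = 84.18°  ·
  (1,3): δ = 15.62°  ✓
  (1,4): δ = 54.16°  ·
  (2,3): δ = 80.20°  ·
  (2,4): δ = 41.66°  ✓
  (3,4): δ = 141.46°  ·
antipodal pairs: 3

count = 3; pairs: (0,2), (1,3), (2,4)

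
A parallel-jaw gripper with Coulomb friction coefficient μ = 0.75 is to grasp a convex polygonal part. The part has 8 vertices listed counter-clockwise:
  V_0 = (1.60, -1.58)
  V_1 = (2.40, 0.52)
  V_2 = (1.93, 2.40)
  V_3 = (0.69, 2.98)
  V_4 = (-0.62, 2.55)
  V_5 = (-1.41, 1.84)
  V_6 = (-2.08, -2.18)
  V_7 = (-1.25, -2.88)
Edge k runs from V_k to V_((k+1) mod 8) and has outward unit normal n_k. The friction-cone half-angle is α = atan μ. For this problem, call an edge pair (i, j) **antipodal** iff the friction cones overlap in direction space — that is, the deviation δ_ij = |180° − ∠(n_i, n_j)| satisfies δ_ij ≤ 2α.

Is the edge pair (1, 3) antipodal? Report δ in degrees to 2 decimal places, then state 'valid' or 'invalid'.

δ = 85.86°, invalid

α = atan 0.75 = 36.87°;  2α = 73.74°
edge 1: e_1 = (-0.47, +1.88);  n_1 = (+0.9701, +0.2425)
edge 3: e_3 = (-1.31, -0.43);  n_3 = (-0.3119, +0.9501)
∠(n_1, n_3) = 94.14°
δ = |180° − 94.14°| = 85.86°
85.86° > 2α = 73.74°  →  invalid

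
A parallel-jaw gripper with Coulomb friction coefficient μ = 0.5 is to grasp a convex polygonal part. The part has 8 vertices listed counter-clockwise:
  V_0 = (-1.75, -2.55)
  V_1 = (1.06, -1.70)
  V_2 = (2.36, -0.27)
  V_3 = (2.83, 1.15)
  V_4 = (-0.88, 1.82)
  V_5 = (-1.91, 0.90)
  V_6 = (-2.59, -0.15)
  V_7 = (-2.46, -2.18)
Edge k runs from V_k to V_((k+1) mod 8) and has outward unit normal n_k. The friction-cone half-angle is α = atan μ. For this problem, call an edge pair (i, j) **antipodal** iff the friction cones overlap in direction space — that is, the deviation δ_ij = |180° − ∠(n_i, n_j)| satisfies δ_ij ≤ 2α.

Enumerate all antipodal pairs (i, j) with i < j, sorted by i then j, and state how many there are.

count = 10; pairs: (0,3), (0,4), (0,5), (1,4), (1,5), (1,6), (2,4), (2,5), (2,6), (3,7)

α = atan 0.5 = 26.57°;  2α = 53.13°
n_0 = (+0.2895, -0.9572)
n_1 = (+0.7399, -0.6727)
n_2 = (+0.9493, -0.3142)
n_3 = (+0.1777, +0.9841)
n_4 = (-0.6662, +0.7458)
n_5 = (-0.8394, +0.5436)
n_6 = (-0.9980, -0.0639)
n_7 = (-0.4621, -0.8868)
  (0,1): δ = 149.10°  ·
  (0,2): δ = 125.14°  ·
  (0,3): δ = 27.07°  ✓
  (0,4): δ = 24.94°  ✓
  (0,5): δ = 40.24°  ✓
  (0,6): δ = 76.83°  ·
  (0,7): δ = 135.64°  ·
  (1,2): δ = 156.04°  ·
  (1,3): δ = 57.96°  ·
  (1,4): δ = 5.95°  ✓
  (1,5): δ = 9.35°  ✓
  (1,6): δ = 45.94°  ✓
  (1,7): δ = 104.75°  ·
  (2,3): δ = 81.92°  ·
  (2,4): δ = 29.91°  ✓
  (2,5): δ = 14.61°  ✓
  (2,6): δ = 21.98°  ✓
  (2,7): δ = 80.79°  ·
  (3,4): δ = 127.99°  ·
  (3,5): δ = 112.69°  ·
  (3,6): δ = 76.10°  ·
  (3,7): δ = 17.29°  ✓
  (4,5): δ = 164.70°  ·
  (4,6): δ = 128.11°  ·
  (4,7): δ = 69.30°  ·
  (5,6): δ = 143.41°  ·
  (5,7): δ = 84.60°  ·
  (6,7): δ = 121.19°  ·
antipodal pairs: 10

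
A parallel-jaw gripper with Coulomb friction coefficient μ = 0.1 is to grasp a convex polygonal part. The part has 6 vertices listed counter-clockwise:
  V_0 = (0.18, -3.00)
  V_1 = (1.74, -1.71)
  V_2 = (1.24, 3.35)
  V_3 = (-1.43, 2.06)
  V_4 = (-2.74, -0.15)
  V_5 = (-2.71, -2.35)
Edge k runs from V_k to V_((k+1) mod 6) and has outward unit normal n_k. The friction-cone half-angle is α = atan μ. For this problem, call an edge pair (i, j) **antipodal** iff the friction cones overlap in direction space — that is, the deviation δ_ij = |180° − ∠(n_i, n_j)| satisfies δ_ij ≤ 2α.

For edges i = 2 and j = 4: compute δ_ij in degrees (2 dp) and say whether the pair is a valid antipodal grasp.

δ = 115.01°, invalid

α = atan 0.1 = 5.71°;  2α = 11.42°
edge 2: e_2 = (-2.67, -1.29);  n_2 = (-0.4350, +0.9004)
edge 4: e_4 = (+0.03, -2.20);  n_4 = (-0.9999, -0.0136)
∠(n_2, n_4) = 64.99°
δ = |180° − 64.99°| = 115.01°
115.01° > 2α = 11.42°  →  invalid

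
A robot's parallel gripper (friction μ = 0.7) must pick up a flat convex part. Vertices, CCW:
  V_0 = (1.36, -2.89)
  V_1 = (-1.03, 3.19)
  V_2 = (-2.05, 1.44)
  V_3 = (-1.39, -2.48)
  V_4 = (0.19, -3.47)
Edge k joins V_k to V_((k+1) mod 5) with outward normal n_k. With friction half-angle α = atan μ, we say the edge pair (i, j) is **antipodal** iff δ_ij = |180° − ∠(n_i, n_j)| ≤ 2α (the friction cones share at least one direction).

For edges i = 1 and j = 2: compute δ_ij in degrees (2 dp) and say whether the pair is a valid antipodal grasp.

δ = 140.21°, invalid

α = atan 0.7 = 34.99°;  2α = 69.98°
edge 1: e_1 = (-1.02, -1.75);  n_1 = (-0.8640, +0.5036)
edge 2: e_2 = (+0.66, -3.92);  n_2 = (-0.9861, -0.1660)
∠(n_1, n_2) = 39.79°
δ = |180° − 39.79°| = 140.21°
140.21° > 2α = 69.98°  →  invalid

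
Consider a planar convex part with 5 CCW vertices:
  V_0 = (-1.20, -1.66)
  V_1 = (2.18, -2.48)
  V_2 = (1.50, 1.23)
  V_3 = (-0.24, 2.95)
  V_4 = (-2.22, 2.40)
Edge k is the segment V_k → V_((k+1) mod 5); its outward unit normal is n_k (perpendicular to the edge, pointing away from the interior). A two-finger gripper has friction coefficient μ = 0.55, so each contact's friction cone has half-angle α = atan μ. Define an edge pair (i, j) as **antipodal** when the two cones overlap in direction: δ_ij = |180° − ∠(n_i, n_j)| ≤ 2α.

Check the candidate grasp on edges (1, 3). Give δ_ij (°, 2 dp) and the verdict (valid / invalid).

α = atan 0.55 = 28.81°;  2α = 57.62°
edge 1: e_1 = (-0.68, +3.71);  n_1 = (+0.9836, +0.1803)
edge 3: e_3 = (-1.98, -0.55);  n_3 = (-0.2676, +0.9635)
∠(n_1, n_3) = 95.14°
δ = |180° − 95.14°| = 84.86°
84.86° > 2α = 57.62°  →  invalid

δ = 84.86°, invalid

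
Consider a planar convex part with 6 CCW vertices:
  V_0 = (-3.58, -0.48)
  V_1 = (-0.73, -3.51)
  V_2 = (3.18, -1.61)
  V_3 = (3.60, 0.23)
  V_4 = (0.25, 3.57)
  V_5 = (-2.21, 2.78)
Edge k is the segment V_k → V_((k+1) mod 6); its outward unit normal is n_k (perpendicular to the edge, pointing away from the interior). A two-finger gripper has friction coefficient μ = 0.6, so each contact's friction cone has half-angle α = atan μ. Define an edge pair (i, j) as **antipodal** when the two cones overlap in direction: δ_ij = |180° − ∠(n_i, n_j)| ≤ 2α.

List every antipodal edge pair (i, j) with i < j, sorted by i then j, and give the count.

count = 6; pairs: (0,2), (0,3), (1,4), (1,5), (2,4), (2,5)

α = atan 0.6 = 30.96°;  2α = 61.93°
n_0 = (-0.7284, -0.6851)
n_1 = (+0.4371, -0.8994)
n_2 = (+0.9749, -0.2225)
n_3 = (+0.7060, +0.7082)
n_4 = (-0.3058, +0.9521)
n_5 = (-0.9219, +0.3874)
  (0,1): δ = 107.33°  ·
  (0,2): δ = 56.10°  ✓
  (0,3): δ = 1.84°  ✓
  (0,4): δ = 64.56°  ·
  (0,5): δ = 113.96°  ·
  (1,2): δ = 128.77°  ·
  (1,3): δ = 70.83°  ·
  (1,4): δ = 8.11°  ✓
  (1,5): δ = 41.29°  ✓
  (2,3): δ = 122.06°  ·
  (2,4): δ = 59.34°  ✓
  (2,5): δ = 9.94°  ✓
  (3,4): δ = 117.28°  ·
  (3,5): δ = 67.88°  ·
  (4,5): δ = 130.60°  ·
antipodal pairs: 6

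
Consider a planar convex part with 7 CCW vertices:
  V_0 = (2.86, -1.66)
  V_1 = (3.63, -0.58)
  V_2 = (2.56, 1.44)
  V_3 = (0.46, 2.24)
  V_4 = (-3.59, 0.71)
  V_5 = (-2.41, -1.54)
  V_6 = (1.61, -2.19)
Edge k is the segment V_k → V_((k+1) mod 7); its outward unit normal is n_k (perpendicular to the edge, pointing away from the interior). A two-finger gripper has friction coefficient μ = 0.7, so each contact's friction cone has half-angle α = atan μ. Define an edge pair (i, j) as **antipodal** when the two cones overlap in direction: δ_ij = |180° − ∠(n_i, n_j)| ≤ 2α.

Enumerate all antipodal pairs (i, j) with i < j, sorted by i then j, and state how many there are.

count = 9; pairs: (0,3), (0,4), (1,4), (1,5), (2,4), (2,5), (2,6), (3,5), (3,6)

α = atan 0.7 = 34.99°;  2α = 69.98°
n_0 = (+0.8142, -0.5805)
n_1 = (+0.8837, +0.4681)
n_2 = (+0.3560, +0.9345)
n_3 = (-0.3534, +0.9355)
n_4 = (-0.8856, -0.4644)
n_5 = (-0.1596, -0.9872)
n_6 = (+0.3904, -0.9207)
  (0,1): δ = 116.60°  ·
  (0,2): δ = 75.37°  ·
  (0,3): δ = 33.82°  ✓
  (0,4): δ = 63.16°  ✓
  (0,5): δ = 116.30°  ·
  (0,6): δ = 148.46°  ·
  (1,2): δ = 138.76°  ·
  (1,3): δ = 97.21°  ·
  (1,4): δ = 0.24°  ✓
  (1,5): δ = 52.90°  ✓
  (1,6): δ = 85.07°  ·
  (2,3): δ = 138.45°  ·
  (2,4): δ = 41.47°  ✓
  (2,5): δ = 11.67°  ✓
  (2,6): δ = 43.83°  ✓
  (3,4): δ = 83.02°  ·
  (3,5): δ = 29.88°  ✓
  (3,6): δ = 2.28°  ✓
  (4,5): δ = 126.86°  ·
  (4,6): δ = 94.70°  ·
  (5,6): δ = 147.84°  ·
antipodal pairs: 9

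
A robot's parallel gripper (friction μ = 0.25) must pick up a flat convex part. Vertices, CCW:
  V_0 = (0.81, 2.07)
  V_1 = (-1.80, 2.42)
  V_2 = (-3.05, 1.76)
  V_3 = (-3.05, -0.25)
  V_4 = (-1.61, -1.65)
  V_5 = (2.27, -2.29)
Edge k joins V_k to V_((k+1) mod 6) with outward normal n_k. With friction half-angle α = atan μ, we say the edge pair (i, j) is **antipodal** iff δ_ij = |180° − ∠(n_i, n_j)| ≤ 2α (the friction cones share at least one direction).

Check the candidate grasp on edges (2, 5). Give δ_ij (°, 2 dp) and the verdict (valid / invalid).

δ = 18.51°, valid

α = atan 0.25 = 14.04°;  2α = 28.07°
edge 2: e_2 = (+0.00, -2.01);  n_2 = (-1.0000, -0.0000)
edge 5: e_5 = (-1.46, +4.36);  n_5 = (+0.9482, +0.3175)
∠(n_2, n_5) = 161.49°
δ = |180° − 161.49°| = 18.51°
18.51° ≤ 2α = 28.07°  →  valid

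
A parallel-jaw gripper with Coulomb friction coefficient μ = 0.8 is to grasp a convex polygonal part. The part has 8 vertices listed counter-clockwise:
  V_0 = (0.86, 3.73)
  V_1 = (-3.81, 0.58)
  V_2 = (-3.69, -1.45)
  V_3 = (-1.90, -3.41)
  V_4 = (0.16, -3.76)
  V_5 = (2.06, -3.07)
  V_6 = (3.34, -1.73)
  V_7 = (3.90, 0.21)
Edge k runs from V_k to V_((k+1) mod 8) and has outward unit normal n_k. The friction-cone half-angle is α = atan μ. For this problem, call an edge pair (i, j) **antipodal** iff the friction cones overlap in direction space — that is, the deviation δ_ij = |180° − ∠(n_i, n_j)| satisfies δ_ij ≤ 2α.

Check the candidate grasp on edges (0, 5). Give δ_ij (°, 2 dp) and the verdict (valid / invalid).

α = atan 0.8 = 38.66°;  2α = 77.32°
edge 0: e_0 = (-4.67, -3.15);  n_0 = (-0.5592, +0.8290)
edge 5: e_5 = (+1.28, +1.34);  n_5 = (+0.7231, -0.6907)
∠(n_0, n_5) = 167.69°
δ = |180° − 167.69°| = 12.31°
12.31° ≤ 2α = 77.32°  →  valid

δ = 12.31°, valid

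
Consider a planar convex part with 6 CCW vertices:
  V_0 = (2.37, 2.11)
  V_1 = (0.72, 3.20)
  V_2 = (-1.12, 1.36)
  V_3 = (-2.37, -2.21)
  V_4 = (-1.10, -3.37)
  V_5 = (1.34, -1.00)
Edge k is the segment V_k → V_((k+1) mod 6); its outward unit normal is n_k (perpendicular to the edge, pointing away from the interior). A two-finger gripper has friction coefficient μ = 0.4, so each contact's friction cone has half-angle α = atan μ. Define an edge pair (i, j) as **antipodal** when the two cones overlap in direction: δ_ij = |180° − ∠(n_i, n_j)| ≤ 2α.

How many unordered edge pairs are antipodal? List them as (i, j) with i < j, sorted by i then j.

count = 5; pairs: (0,3), (1,4), (1,5), (2,4), (2,5)

α = atan 0.4 = 21.80°;  2α = 43.60°
n_0 = (+0.5512, +0.8344)
n_1 = (-0.7071, +0.7071)
n_2 = (-0.9438, +0.3305)
n_3 = (-0.6744, -0.7384)
n_4 = (+0.6967, -0.7173)
n_5 = (+0.9493, -0.3144)
  (0,1): δ = 101.55°  ·
  (0,2): δ = 75.85°  ·
  (0,3): δ = 8.96°  ✓
  (0,4): δ = 77.62°  ·
  (0,5): δ = 105.12°  ·
  (1,2): δ = 154.30°  ·
  (1,3): δ = 87.41°  ·
  (1,4): δ = 0.83°  ✓
  (1,5): δ = 26.68°  ✓
  (2,3): δ = 113.11°  ·
  (2,4): δ = 26.54°  ✓
  (2,5): δ = 0.97°  ✓
  (3,4): δ = 93.43°  ·
  (3,5): δ = 65.92°  ·
  (4,5): δ = 152.49°  ·
antipodal pairs: 5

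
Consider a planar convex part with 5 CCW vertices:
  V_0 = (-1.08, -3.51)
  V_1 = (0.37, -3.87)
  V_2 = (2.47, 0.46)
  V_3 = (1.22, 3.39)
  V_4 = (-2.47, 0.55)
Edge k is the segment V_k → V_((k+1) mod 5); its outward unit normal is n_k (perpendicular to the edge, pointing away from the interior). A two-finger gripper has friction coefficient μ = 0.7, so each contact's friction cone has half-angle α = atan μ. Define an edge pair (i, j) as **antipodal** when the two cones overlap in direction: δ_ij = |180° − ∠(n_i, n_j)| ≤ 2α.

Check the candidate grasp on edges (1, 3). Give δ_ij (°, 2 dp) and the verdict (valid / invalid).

α = atan 0.7 = 34.99°;  2α = 69.98°
edge 1: e_1 = (+2.10, +4.33);  n_1 = (+0.8998, -0.4364)
edge 3: e_3 = (-3.69, -2.84);  n_3 = (-0.6099, +0.7925)
∠(n_1, n_3) = 153.46°
δ = |180° − 153.46°| = 26.54°
26.54° ≤ 2α = 69.98°  →  valid

δ = 26.54°, valid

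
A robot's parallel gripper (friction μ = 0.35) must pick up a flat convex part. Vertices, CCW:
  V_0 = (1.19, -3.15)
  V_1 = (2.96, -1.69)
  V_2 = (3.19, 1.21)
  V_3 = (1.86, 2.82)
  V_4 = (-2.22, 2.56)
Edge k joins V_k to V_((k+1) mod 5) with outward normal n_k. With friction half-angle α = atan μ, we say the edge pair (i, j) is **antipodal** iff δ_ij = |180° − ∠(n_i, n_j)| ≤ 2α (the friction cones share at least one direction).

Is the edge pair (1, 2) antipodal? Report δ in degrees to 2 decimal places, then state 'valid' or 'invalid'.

δ = 135.91°, invalid

α = atan 0.35 = 19.29°;  2α = 38.58°
edge 1: e_1 = (+0.23, +2.90);  n_1 = (+0.9969, -0.0791)
edge 2: e_2 = (-1.33, +1.61);  n_2 = (+0.7710, +0.6369)
∠(n_1, n_2) = 44.09°
δ = |180° − 44.09°| = 135.91°
135.91° > 2α = 38.58°  →  invalid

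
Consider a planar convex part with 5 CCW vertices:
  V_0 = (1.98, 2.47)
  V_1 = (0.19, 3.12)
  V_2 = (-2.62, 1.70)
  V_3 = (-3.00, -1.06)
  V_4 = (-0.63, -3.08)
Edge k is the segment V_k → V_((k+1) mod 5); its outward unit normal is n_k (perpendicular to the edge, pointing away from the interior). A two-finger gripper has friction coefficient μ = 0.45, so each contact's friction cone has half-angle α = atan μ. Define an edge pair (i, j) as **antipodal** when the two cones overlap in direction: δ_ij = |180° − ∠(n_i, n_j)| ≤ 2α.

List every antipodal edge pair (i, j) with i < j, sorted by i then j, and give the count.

α = atan 0.45 = 24.23°;  2α = 48.46°
n_0 = (+0.3413, +0.9399)
n_1 = (-0.4510, +0.8925)
n_2 = (-0.9907, +0.1364)
n_3 = (-0.6487, -0.7611)
n_4 = (+0.9049, -0.4256)
  (0,1): δ = 133.23°  ·
  (0,2): δ = 77.88°  ·
  (0,3): δ = 20.48°  ✓
  (0,4): δ = 84.77°  ·
  (1,2): δ = 124.65°  ·
  (1,3): δ = 67.25°  ·
  (1,4): δ = 38.00°  ✓
  (2,3): δ = 122.60°  ·
  (2,4): δ = 17.35°  ✓
  (3,4): δ = 74.74°  ·
antipodal pairs: 3

count = 3; pairs: (0,3), (1,4), (2,4)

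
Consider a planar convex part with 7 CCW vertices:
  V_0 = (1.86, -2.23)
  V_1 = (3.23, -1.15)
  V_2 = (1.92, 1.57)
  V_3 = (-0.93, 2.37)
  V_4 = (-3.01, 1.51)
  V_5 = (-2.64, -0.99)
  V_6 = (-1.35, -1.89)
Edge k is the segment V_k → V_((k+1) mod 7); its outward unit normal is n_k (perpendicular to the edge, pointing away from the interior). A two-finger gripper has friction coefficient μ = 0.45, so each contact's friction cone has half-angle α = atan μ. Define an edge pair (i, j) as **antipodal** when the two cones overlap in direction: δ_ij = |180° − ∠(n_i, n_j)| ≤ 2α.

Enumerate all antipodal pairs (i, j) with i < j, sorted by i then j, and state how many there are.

α = atan 0.45 = 24.23°;  2α = 48.46°
n_0 = (+0.6191, -0.7853)
n_1 = (+0.9010, +0.4339)
n_2 = (+0.2703, +0.9628)
n_3 = (-0.3821, +0.9241)
n_4 = (-0.9892, -0.1464)
n_5 = (-0.5722, -0.8201)
n_6 = (-0.1053, -0.9944)
  (0,1): δ = 102.53°  ·
  (0,2): δ = 53.93°  ·
  (0,3): δ = 15.79°  ✓
  (0,4): δ = 60.17°  ·
  (0,5): δ = 106.85°  ·
  (0,6): δ = 135.70°  ·
  (1,2): δ = 131.40°  ·
  (1,3): δ = 93.25°  ·
  (1,4): δ = 17.30°  ✓
  (1,5): δ = 29.38°  ✓
  (1,6): δ = 58.24°  ·
  (2,3): δ = 141.86°  ·
  (2,4): δ = 65.90°  ·
  (2,5): δ = 19.22°  ✓
  (2,6): δ = 9.63°  ✓
  (3,4): δ = 104.04°  ·
  (3,5): δ = 57.37°  ·
  (3,6): δ = 28.51°  ✓
  (4,5): δ = 133.32°  ·
  (4,6): δ = 104.46°  ·
  (5,6): δ = 151.14°  ·
antipodal pairs: 6

count = 6; pairs: (0,3), (1,4), (1,5), (2,5), (2,6), (3,6)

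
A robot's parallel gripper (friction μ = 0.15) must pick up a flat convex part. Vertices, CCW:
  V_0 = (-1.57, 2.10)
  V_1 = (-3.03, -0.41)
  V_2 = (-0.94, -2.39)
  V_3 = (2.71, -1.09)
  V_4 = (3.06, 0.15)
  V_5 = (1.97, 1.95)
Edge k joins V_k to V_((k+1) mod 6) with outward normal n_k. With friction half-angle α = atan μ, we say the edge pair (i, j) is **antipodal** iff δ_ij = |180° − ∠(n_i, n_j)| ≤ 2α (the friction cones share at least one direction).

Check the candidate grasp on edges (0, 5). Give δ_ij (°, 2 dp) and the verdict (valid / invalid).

δ = 117.76°, invalid

α = atan 0.15 = 8.53°;  2α = 17.06°
edge 0: e_0 = (-1.46, -2.51);  n_0 = (-0.8644, +0.5028)
edge 5: e_5 = (-3.54, +0.15);  n_5 = (+0.0423, +0.9991)
∠(n_0, n_5) = 62.24°
δ = |180° − 62.24°| = 117.76°
117.76° > 2α = 17.06°  →  invalid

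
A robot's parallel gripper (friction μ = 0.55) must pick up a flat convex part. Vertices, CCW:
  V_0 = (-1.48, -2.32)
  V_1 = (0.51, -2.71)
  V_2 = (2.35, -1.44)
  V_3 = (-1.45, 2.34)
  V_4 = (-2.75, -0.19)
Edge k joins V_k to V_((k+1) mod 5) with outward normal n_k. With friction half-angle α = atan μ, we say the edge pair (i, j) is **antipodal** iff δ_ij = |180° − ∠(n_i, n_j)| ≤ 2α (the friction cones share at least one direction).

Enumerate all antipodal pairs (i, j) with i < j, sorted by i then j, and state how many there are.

count = 3; pairs: (0,2), (1,3), (2,4)

α = atan 0.55 = 28.81°;  2α = 57.62°
n_0 = (-0.1923, -0.9813)
n_1 = (+0.5680, -0.8230)
n_2 = (+0.7052, +0.7090)
n_3 = (-0.8895, +0.4570)
n_4 = (-0.8589, -0.5121)
  (0,1): δ = 134.30°  ·
  (0,2): δ = 33.76°  ✓
  (0,3): δ = 73.89°  ·
  (0,4): δ = 131.89°  ·
  (1,2): δ = 79.46°  ·
  (1,3): δ = 28.19°  ✓
  (1,4): δ = 86.19°  ·
  (2,3): δ = 72.35°  ·
  (2,4): δ = 14.35°  ✓
  (3,4): δ = 122.00°  ·
antipodal pairs: 3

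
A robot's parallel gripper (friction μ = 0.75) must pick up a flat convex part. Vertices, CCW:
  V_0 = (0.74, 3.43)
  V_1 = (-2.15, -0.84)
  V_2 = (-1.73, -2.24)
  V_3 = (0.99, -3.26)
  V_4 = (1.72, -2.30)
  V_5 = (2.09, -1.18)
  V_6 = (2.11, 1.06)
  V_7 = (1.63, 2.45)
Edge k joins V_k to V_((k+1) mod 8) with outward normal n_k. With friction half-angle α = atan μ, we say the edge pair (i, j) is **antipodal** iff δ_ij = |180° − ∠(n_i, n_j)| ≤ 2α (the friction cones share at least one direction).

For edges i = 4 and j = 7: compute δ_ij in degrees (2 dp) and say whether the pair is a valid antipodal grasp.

δ = 119.47°, invalid

α = atan 0.75 = 36.87°;  2α = 73.74°
edge 4: e_4 = (+0.37, +1.12);  n_4 = (+0.9495, -0.3137)
edge 7: e_7 = (-0.89, +0.98);  n_7 = (+0.7403, +0.6723)
∠(n_4, n_7) = 60.53°
δ = |180° − 60.53°| = 119.47°
119.47° > 2α = 73.74°  →  invalid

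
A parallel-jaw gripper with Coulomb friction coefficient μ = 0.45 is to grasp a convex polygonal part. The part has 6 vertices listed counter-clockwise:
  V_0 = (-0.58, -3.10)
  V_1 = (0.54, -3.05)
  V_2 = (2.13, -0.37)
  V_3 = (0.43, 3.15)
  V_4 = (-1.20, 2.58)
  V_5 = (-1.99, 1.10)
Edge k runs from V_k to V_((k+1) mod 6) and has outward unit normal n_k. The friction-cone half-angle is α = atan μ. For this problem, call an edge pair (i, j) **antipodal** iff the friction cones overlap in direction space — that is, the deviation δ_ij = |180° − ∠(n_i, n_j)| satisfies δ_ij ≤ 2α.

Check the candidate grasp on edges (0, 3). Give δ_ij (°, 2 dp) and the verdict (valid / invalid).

δ = 16.72°, valid

α = atan 0.45 = 24.23°;  2α = 48.46°
edge 0: e_0 = (+1.12, +0.05);  n_0 = (+0.0446, -0.9990)
edge 3: e_3 = (-1.63, -0.57);  n_3 = (-0.3301, +0.9439)
∠(n_0, n_3) = 163.28°
δ = |180° − 163.28°| = 16.72°
16.72° ≤ 2α = 48.46°  →  valid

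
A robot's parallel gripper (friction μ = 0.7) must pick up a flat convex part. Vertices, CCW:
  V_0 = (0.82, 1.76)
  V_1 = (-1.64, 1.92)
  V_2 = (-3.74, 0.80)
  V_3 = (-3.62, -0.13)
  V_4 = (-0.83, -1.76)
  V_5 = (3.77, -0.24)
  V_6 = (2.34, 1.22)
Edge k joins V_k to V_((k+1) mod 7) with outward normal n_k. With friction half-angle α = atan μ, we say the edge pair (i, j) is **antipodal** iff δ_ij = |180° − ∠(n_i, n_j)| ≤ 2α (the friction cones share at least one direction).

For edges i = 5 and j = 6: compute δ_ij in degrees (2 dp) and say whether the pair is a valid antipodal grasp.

δ = 153.96°, invalid

α = atan 0.7 = 34.99°;  2α = 69.98°
edge 5: e_5 = (-1.43, +1.46);  n_5 = (+0.7144, +0.6997)
edge 6: e_6 = (-1.52, +0.54);  n_6 = (+0.3348, +0.9423)
∠(n_5, n_6) = 26.04°
δ = |180° − 26.04°| = 153.96°
153.96° > 2α = 69.98°  →  invalid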